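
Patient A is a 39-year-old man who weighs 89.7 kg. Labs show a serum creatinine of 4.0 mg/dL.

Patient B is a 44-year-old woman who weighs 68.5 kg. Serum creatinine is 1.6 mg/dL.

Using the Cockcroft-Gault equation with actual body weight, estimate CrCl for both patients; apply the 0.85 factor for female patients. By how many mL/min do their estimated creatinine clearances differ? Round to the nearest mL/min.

17 mL/min

Patient A: CrCl = (140 − 39) × 89.7 / (72 × 4) = 9059.7 / 288.00 ≈ 31.5 mL/min
Patient B: CrCl = (140 − 44) × 68.5 / (72 × 1.6) × 0.85 = 6576.0 / 115.20 × 0.85 ≈ 48.5 mL/min
|31.5 − 48.5| = 17.0 mL/min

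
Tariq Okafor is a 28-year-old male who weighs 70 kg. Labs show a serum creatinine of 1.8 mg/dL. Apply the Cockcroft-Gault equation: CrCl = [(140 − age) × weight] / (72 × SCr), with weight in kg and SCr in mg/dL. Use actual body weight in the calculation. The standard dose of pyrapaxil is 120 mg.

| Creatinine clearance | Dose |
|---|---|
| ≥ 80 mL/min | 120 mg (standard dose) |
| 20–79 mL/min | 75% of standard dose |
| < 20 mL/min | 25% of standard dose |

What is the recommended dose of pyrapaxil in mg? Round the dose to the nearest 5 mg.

90 mg

CrCl = (140 − 28) × 70 / (72 × 1.8) = 7840.0 / 129.60 ≈ 60.5 mL/min
CrCl ≈ 60 mL/min → bracket 20–79 mL/min.
75% of 120 mg = 90 mg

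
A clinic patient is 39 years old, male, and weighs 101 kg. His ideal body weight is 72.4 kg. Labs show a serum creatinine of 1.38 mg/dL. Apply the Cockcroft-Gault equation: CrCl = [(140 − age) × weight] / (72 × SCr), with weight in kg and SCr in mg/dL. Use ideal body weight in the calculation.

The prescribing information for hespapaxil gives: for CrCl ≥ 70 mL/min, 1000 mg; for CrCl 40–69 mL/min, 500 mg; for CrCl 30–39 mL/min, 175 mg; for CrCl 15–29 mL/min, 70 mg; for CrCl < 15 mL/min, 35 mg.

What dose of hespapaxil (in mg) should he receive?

1000 mg

CrCl = (140 − 39) × 72.4 / (72 × 1.38) = 7312.4 / 99.36 ≈ 73.6 mL/min
CrCl ≈ 74 mL/min → bracket ≥ 70 mL/min.
Dose for this bracket: 1000 mg.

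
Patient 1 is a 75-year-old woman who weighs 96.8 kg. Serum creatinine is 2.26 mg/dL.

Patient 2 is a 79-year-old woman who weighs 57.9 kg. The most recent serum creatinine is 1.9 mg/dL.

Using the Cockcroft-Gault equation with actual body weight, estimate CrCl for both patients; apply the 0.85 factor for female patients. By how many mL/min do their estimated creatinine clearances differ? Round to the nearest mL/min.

11 mL/min

Patient 1: CrCl = (140 − 75) × 96.8 / (72 × 2.26) × 0.85 = 6292.0 / 162.72 × 0.85 ≈ 32.9 mL/min
Patient 2: CrCl = (140 − 79) × 57.9 / (72 × 1.9) × 0.85 = 3531.9 / 136.80 × 0.85 ≈ 21.9 mL/min
|32.9 − 21.9| = 11.0 mL/min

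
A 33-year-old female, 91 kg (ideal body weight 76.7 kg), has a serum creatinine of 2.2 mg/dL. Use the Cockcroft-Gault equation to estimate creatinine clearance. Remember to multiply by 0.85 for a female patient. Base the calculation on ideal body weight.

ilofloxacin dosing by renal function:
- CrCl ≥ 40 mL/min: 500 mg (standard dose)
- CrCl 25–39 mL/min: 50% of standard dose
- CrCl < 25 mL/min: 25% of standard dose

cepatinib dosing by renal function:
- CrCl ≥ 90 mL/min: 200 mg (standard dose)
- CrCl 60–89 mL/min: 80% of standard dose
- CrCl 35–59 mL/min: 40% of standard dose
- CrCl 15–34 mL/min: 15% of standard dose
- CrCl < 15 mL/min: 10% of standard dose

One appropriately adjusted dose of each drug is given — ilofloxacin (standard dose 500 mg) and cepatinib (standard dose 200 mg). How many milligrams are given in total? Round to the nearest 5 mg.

580 mg

CrCl = (140 − 33) × 76.7 / (72 × 2.2) × 0.85 = 8206.9 / 158.40 × 0.85 ≈ 44.0 mL/min
CrCl ≈ 44 mL/min.
ilofloxacin: ≥ 40 mL/min → 100% of 500 mg = 500 mg.
cepatinib: 35–59 mL/min → 40% of 200 mg = 80 mg.
Total = 500 + 80 = 580 mg.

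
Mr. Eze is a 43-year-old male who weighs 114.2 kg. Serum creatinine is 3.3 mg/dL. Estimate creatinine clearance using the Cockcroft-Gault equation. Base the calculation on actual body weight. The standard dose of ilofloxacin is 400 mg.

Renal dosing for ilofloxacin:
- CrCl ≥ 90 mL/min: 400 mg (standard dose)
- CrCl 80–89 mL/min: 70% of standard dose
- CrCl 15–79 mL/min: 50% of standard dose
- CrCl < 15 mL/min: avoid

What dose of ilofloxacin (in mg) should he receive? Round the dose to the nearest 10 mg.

200 mg

CrCl = (140 − 43) × 114.2 / (72 × 3.3) = 11077.4 / 237.60 ≈ 46.6 mL/min
CrCl ≈ 47 mL/min → bracket 15–79 mL/min.
50% of 400 mg = 200 mg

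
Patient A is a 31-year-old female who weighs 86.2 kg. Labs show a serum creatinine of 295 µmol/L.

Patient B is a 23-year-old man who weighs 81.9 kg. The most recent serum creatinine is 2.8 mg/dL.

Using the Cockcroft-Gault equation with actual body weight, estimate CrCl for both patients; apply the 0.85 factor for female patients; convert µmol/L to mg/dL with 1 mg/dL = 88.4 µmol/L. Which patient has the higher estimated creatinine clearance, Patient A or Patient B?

Patient A: SCr = 295 / 88.4 = 3.337 mg/dL
Patient A: CrCl = (140 − 31) × 86.2 / (72 × 3.337) × 0.85 = 9395.8 / 240.26 × 0.85 ≈ 33.2 mL/min
Patient B: CrCl = (140 − 23) × 81.9 / (72 × 2.8) = 9582.3 / 201.60 ≈ 47.5 mL/min
33.2 vs 47.5 mL/min → Patient B is higher.

Patient B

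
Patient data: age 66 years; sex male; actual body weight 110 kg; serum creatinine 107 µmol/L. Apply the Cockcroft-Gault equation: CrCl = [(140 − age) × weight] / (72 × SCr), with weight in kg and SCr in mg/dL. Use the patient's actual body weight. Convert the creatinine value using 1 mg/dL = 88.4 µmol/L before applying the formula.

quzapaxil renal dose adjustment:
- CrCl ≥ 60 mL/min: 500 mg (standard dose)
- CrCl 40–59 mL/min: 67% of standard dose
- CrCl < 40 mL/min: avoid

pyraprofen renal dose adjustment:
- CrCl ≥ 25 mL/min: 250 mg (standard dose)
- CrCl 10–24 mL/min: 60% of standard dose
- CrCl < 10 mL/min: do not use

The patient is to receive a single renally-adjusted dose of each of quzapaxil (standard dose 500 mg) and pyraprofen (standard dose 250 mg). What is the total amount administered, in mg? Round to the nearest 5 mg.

750 mg

SCr = 107 / 88.4 = 1.21 mg/dL
CrCl = (140 − 66) × 110 / (72 × 1.21) = 8140.0 / 87.12 ≈ 93.4 mL/min
CrCl ≈ 93 mL/min.
quzapaxil: ≥ 60 mL/min → 100% of 500 mg = 500 mg.
pyraprofen: ≥ 25 mL/min → 100% of 250 mg = 250 mg.
Total = 500 + 250 = 750 mg.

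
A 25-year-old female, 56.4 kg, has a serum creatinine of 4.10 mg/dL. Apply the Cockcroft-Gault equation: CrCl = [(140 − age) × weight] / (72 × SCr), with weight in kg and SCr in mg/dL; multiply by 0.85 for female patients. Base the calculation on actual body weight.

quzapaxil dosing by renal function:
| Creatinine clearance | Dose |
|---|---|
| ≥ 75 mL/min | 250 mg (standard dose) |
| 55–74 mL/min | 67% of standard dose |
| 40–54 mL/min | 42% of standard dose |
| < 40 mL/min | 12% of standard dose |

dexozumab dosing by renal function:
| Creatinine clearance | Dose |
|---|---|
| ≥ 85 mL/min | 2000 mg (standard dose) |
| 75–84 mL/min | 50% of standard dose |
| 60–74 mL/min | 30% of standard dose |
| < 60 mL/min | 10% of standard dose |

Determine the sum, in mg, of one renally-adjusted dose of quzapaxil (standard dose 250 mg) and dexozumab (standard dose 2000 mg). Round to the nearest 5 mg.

230 mg

CrCl = (140 − 25) × 56.4 / (72 × 4.1) × 0.85 = 6486.0 / 295.20 × 0.85 ≈ 18.7 mL/min
CrCl ≈ 19 mL/min.
quzapaxil: < 40 mL/min → 12% of 250 mg = 30 mg.
dexozumab: < 60 mL/min → 10% of 2000 mg = 200 mg.
Total = 30 + 200 = 230 mg.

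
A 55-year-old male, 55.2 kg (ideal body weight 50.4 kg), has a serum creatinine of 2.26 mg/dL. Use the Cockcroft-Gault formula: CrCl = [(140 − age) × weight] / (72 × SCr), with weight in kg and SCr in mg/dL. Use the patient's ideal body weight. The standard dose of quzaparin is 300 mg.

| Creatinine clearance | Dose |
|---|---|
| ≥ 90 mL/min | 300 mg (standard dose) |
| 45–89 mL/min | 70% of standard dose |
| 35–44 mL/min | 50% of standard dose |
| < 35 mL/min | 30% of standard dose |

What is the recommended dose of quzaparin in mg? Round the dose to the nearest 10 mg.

CrCl = (140 − 55) × 50.4 / (72 × 2.26) = 4284.0 / 162.72 ≈ 26.3 mL/min
CrCl ≈ 26 mL/min → bracket < 35 mL/min.
30% of 300 mg = 90 mg

90 mg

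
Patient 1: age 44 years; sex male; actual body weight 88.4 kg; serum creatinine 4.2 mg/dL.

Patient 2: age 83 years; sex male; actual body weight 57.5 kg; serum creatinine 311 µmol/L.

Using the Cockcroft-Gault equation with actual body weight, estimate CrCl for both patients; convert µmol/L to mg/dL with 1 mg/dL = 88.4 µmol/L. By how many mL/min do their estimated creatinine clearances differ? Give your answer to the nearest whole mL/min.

15 mL/min

Patient 1: CrCl = (140 − 44) × 88.4 / (72 × 4.2) = 8486.4 / 302.40 ≈ 28.1 mL/min
Patient 2: SCr = 311 / 88.4 = 3.518 mg/dL
Patient 2: CrCl = (140 − 83) × 57.5 / (72 × 3.518) = 3277.5 / 253.30 ≈ 12.9 mL/min
|28.1 − 12.9| = 15.2 mL/min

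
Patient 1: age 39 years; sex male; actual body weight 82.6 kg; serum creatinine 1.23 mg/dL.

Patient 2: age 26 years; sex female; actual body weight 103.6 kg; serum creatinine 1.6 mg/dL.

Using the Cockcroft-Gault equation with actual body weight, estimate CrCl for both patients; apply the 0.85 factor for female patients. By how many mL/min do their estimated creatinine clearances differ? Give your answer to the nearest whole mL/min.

7 mL/min

Patient 1: CrCl = (140 − 39) × 82.6 / (72 × 1.23) = 8342.6 / 88.56 ≈ 94.2 mL/min
Patient 2: CrCl = (140 − 26) × 103.6 / (72 × 1.6) × 0.85 = 11810.4 / 115.20 × 0.85 ≈ 87.1 mL/min
|94.2 − 87.1| = 7.1 mL/min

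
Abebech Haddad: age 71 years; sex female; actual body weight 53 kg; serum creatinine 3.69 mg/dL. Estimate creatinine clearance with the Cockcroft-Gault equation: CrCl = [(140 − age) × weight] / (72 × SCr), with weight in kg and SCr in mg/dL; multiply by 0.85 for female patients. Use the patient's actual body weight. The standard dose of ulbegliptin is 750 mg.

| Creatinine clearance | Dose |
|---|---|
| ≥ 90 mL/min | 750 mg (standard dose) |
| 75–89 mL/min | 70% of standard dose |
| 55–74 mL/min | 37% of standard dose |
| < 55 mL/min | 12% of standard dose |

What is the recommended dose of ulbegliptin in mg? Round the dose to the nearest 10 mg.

90 mg

CrCl = (140 − 71) × 53 / (72 × 3.69) × 0.85 = 3657.0 / 265.68 × 0.85 ≈ 11.7 mL/min
CrCl ≈ 12 mL/min → bracket < 55 mL/min.
12% of 750 mg = 90 mg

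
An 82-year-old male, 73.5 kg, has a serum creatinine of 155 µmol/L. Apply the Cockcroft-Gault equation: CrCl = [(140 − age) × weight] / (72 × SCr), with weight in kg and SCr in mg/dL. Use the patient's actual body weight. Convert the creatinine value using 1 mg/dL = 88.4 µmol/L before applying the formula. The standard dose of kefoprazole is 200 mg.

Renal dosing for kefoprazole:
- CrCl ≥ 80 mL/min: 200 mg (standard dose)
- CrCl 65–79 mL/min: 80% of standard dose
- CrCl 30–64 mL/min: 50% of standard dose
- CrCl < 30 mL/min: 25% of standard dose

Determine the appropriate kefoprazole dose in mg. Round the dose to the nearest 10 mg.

100 mg

SCr = 155 / 88.4 = 1.753 mg/dL
CrCl = (140 − 82) × 73.5 / (72 × 1.753) = 4263.0 / 126.22 ≈ 33.8 mL/min
CrCl ≈ 34 mL/min → bracket 30–64 mL/min.
50% of 200 mg = 100 mg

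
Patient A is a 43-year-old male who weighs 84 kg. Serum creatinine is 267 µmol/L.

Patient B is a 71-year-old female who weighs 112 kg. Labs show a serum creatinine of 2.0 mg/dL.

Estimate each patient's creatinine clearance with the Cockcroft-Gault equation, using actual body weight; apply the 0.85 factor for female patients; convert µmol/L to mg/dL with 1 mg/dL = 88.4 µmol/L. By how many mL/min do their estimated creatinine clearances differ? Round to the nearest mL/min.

8 mL/min

Patient A: SCr = 267 / 88.4 = 3.02 mg/dL
Patient A: CrCl = (140 − 43) × 84 / (72 × 3.02) = 8148.0 / 217.44 ≈ 37.5 mL/min
Patient B: CrCl = (140 − 71) × 112 / (72 × 2) × 0.85 = 7728.0 / 144.00 × 0.85 ≈ 45.6 mL/min
|37.5 − 45.6| = 8.1 mL/min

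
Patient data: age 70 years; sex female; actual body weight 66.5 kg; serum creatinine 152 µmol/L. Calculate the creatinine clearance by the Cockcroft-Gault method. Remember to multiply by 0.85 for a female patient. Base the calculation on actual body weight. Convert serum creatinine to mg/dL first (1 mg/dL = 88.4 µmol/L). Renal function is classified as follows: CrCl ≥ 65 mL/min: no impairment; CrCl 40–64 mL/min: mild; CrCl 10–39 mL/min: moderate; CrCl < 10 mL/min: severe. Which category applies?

moderate

SCr = 152 / 88.4 = 1.719 mg/dL
CrCl = (140 − 70) × 66.5 / (72 × 1.719) × 0.85 = 4655.0 / 123.77 × 0.85 ≈ 32.0 mL/min
32 mL/min falls in the 'moderate' range.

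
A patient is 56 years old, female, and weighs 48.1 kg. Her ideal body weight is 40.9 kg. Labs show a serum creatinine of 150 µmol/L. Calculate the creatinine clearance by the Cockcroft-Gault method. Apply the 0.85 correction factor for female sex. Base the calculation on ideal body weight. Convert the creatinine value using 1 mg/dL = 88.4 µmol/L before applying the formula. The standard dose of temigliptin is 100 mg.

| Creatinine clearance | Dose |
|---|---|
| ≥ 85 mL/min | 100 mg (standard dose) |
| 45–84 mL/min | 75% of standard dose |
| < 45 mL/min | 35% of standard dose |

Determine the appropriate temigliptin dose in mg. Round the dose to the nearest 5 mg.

35 mg

SCr = 150 / 88.4 = 1.697 mg/dL
CrCl = (140 − 56) × 40.9 / (72 × 1.697) × 0.85 = 3435.6 / 122.18 × 0.85 ≈ 23.9 mL/min
CrCl ≈ 24 mL/min → bracket < 45 mL/min.
35% of 100 mg = 35 mg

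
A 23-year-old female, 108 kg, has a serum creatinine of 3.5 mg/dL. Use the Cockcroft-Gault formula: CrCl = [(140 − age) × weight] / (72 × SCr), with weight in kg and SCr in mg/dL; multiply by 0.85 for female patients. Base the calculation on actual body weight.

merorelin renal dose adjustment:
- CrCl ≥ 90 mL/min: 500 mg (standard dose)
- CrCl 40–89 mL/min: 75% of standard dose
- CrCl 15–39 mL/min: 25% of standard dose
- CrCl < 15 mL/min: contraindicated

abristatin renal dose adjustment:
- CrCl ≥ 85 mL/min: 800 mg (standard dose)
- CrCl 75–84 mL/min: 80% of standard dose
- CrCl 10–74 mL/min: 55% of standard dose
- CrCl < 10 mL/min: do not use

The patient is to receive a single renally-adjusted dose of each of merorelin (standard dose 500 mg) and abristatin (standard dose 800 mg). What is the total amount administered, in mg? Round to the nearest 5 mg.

815 mg

CrCl = (140 − 23) × 108 / (72 × 3.5) × 0.85 = 12636.0 / 252.00 × 0.85 ≈ 42.6 mL/min
CrCl ≈ 43 mL/min.
merorelin: 40–89 mL/min → 75% of 500 mg = 375 mg.
abristatin: 10–74 mL/min → 55% of 800 mg = 440 mg.
Total = 375 + 440 = 815 mg.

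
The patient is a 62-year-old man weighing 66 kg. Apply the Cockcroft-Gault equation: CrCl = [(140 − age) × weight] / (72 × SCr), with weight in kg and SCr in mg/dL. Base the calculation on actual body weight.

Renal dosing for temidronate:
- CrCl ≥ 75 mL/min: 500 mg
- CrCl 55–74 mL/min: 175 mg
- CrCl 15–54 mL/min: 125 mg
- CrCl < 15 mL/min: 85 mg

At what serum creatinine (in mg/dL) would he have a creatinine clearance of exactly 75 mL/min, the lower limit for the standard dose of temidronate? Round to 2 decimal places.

Standard dose requires CrCl ≥ 75 mL/min.
Set (140 − 62) × 66 / (72 × SCr) = 75
SCr = (140 − 62) × 66 / (72 × 75) = 0.953 mg/dL

0.95 mg/dL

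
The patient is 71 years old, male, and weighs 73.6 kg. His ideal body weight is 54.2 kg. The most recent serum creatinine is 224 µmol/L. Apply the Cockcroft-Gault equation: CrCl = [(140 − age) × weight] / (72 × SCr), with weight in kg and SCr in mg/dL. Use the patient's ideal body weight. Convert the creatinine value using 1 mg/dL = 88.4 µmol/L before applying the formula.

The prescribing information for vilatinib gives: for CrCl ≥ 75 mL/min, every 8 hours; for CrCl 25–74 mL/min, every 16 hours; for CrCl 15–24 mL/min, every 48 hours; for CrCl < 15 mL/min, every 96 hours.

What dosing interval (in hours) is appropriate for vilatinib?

SCr = 224 / 88.4 = 2.534 mg/dL
CrCl = (140 − 71) × 54.2 / (72 × 2.534) = 3739.8 / 182.45 ≈ 20.5 mL/min
CrCl ≈ 20 mL/min → bracket 15–24 mL/min → every 48 hours.

every 48 hours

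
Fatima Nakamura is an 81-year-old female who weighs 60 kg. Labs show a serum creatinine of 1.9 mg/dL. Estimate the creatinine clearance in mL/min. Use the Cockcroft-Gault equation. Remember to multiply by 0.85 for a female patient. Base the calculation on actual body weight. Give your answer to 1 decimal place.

22.0 mL/min

CrCl = (140 − 81) × 60 / (72 × 1.9) × 0.85 = 3540.0 / 136.80 × 0.85 ≈ 22.0 mL/min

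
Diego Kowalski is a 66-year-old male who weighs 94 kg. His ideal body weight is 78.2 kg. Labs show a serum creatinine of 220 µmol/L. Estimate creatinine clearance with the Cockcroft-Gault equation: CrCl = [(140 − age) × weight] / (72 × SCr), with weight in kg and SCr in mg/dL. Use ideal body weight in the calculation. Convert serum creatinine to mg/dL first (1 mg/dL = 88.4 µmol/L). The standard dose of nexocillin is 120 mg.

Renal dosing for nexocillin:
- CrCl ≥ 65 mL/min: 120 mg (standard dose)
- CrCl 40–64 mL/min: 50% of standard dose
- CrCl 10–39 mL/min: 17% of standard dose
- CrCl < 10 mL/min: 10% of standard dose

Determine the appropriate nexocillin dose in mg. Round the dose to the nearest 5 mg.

20 mg

SCr = 220 / 88.4 = 2.489 mg/dL
CrCl = (140 − 66) × 78.2 / (72 × 2.489) = 5786.8 / 179.21 ≈ 32.3 mL/min
CrCl ≈ 32 mL/min → bracket 10–39 mL/min.
17% of 120 mg = 20.4 mg → 20 mg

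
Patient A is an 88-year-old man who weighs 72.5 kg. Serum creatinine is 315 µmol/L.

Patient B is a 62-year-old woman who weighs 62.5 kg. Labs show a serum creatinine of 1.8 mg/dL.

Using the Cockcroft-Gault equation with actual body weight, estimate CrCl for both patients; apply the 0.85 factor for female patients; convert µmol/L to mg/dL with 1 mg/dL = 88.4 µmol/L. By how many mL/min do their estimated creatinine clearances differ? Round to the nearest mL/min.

17 mL/min

Patient A: SCr = 315 / 88.4 = 3.563 mg/dL
Patient A: CrCl = (140 − 88) × 72.5 / (72 × 3.563) = 3770.0 / 256.54 ≈ 14.7 mL/min
Patient B: CrCl = (140 − 62) × 62.5 / (72 × 1.8) × 0.85 = 4875.0 / 129.60 × 0.85 ≈ 32.0 mL/min
|14.7 − 32.0| = 17.3 mL/min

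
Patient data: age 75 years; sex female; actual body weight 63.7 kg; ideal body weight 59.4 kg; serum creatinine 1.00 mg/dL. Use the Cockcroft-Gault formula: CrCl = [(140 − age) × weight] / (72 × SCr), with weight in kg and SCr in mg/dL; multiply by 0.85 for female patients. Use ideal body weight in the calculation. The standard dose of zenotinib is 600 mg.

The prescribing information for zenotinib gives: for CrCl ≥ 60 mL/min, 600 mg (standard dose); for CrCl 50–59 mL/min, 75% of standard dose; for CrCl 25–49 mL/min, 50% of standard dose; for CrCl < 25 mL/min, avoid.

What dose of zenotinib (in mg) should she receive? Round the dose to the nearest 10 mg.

CrCl = (140 − 75) × 59.4 / (72 × 1) × 0.85 = 3861.0 / 72.00 × 0.85 ≈ 45.6 mL/min
CrCl ≈ 46 mL/min → bracket 25–49 mL/min.
50% of 600 mg = 300 mg

300 mg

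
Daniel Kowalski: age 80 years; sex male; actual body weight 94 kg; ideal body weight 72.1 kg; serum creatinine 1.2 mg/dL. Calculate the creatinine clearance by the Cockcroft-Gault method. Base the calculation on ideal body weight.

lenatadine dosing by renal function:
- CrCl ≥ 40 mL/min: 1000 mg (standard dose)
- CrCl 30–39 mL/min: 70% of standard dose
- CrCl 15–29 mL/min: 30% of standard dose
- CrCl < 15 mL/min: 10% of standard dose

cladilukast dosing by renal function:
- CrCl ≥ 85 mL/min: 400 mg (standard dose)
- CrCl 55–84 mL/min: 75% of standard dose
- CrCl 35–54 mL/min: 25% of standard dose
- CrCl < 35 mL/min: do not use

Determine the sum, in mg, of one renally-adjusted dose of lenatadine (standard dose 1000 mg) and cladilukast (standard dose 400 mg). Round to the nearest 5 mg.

1100 mg

CrCl = (140 − 80) × 72.1 / (72 × 1.2) = 4326.0 / 86.40 ≈ 50.1 mL/min
CrCl ≈ 50 mL/min.
lenatadine: ≥ 40 mL/min → 100% of 1000 mg = 1000 mg.
cladilukast: 35–54 mL/min → 25% of 400 mg = 100 mg.
Total = 1000 + 100 = 1100 mg.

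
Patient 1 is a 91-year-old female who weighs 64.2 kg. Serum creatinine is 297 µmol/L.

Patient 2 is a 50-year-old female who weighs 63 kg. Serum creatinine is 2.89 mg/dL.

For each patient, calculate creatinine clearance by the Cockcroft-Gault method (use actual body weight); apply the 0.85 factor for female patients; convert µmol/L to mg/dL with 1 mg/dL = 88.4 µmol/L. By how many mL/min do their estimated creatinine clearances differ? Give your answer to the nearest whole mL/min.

12 mL/min

Patient 1: SCr = 297 / 88.4 = 3.36 mg/dL
Patient 1: CrCl = (140 − 91) × 64.2 / (72 × 3.36) × 0.85 = 3145.8 / 241.92 × 0.85 ≈ 11.1 mL/min
Patient 2: CrCl = (140 − 50) × 63 / (72 × 2.89) × 0.85 = 5670.0 / 208.08 × 0.85 ≈ 23.2 mL/min
|11.1 − 23.2| = 12.1 mL/min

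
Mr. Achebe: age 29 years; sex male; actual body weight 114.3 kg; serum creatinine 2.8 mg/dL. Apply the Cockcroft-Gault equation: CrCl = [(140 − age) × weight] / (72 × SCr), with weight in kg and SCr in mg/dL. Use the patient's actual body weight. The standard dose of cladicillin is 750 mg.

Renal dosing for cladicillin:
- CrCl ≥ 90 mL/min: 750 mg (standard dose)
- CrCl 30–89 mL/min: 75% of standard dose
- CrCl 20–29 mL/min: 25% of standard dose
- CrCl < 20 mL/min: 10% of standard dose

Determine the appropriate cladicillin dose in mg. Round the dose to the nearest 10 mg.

CrCl = (140 − 29) × 114.3 / (72 × 2.8) = 12687.3 / 201.60 ≈ 62.9 mL/min
CrCl ≈ 63 mL/min → bracket 30–89 mL/min.
75% of 750 mg = 562.5 mg → 560 mg

560 mg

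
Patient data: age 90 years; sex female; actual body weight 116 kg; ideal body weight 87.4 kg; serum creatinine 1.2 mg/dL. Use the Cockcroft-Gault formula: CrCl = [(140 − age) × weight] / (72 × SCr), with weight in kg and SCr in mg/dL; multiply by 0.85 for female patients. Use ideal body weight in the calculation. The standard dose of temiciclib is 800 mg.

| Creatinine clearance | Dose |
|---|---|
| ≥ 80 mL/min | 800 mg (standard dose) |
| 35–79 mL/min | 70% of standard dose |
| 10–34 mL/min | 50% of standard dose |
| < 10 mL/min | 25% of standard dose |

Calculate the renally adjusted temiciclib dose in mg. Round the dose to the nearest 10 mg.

CrCl = (140 − 90) × 87.4 / (72 × 1.2) × 0.85 = 4370.0 / 86.40 × 0.85 ≈ 43.0 mL/min
CrCl ≈ 43 mL/min → bracket 35–79 mL/min.
70% of 800 mg = 560 mg

560 mg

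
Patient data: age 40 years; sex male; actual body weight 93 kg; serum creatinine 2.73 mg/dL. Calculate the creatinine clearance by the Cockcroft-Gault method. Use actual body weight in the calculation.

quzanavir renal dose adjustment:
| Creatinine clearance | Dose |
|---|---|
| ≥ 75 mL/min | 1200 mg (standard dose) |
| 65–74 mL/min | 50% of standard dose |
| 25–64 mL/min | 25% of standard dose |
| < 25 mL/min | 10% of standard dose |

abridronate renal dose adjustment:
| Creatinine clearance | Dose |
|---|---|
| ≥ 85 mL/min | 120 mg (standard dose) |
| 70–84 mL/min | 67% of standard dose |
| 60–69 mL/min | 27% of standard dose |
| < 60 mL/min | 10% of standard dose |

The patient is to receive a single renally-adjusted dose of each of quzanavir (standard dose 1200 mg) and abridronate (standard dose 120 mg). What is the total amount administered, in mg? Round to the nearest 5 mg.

310 mg

CrCl = (140 − 40) × 93 / (72 × 2.73) = 9300.0 / 196.56 ≈ 47.3 mL/min
CrCl ≈ 47 mL/min.
quzanavir: 25–64 mL/min → 25% of 1200 mg = 300 mg.
abridronate: < 60 mL/min → 10% of 120 mg = 12 mg.
Total = 300 + 12 = 312 mg.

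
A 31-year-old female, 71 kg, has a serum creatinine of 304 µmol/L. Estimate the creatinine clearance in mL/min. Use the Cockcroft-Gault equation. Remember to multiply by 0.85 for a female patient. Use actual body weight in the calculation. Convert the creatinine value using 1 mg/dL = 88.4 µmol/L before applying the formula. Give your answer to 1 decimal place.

26.6 mL/min

SCr = 304 / 88.4 = 3.439 mg/dL
CrCl = (140 − 31) × 71 / (72 × 3.439) × 0.85 = 7739.0 / 247.61 × 0.85 ≈ 26.6 mL/min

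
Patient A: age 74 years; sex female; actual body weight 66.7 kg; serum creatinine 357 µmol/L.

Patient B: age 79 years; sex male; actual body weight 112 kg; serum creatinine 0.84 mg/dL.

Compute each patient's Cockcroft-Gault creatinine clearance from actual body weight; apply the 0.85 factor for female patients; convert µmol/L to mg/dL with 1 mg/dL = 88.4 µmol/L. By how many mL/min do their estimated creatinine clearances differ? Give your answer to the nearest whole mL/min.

100 mL/min

Patient A: SCr = 357 / 88.4 = 4.038 mg/dL
Patient A: CrCl = (140 − 74) × 66.7 / (72 × 4.038) × 0.85 = 4402.2 / 290.74 × 0.85 ≈ 12.9 mL/min
Patient B: CrCl = (140 − 79) × 112 / (72 × 0.84) = 6832.0 / 60.48 ≈ 113.0 mL/min
|12.9 − 113.0| = 100.1 mL/min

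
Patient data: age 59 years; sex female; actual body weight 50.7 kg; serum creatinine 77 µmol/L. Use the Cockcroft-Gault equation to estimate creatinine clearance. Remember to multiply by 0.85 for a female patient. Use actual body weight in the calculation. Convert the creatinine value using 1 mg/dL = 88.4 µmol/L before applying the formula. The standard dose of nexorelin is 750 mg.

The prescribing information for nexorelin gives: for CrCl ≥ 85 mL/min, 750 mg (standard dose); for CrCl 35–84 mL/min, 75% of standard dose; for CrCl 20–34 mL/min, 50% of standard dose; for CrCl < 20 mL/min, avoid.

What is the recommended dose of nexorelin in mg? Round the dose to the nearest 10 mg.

560 mg

SCr = 77 / 88.4 = 0.871 mg/dL
CrCl = (140 − 59) × 50.7 / (72 × 0.871) × 0.85 = 4106.7 / 62.71 × 0.85 ≈ 55.7 mL/min
CrCl ≈ 56 mL/min → bracket 35–84 mL/min.
75% of 750 mg = 562.5 mg → 560 mg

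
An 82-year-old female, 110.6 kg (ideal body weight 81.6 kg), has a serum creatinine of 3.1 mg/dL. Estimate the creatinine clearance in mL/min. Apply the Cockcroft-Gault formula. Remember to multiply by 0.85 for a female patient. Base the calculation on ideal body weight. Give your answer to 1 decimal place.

CrCl = (140 − 82) × 81.6 / (72 × 3.1) × 0.85 = 4732.8 / 223.20 × 0.85 ≈ 18.0 mL/min

18.0 mL/min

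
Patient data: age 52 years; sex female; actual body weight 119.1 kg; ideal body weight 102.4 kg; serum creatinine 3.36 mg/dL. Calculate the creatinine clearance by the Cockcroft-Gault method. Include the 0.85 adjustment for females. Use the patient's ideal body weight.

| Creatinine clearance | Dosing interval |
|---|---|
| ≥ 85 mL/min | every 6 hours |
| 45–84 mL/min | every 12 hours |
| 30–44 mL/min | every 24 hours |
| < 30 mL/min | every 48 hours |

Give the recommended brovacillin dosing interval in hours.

CrCl = (140 − 52) × 102.4 / (72 × 3.36) × 0.85 = 9011.2 / 241.92 × 0.85 ≈ 31.7 mL/min
CrCl ≈ 32 mL/min → bracket 30–44 mL/min → every 24 hours.

every 24 hours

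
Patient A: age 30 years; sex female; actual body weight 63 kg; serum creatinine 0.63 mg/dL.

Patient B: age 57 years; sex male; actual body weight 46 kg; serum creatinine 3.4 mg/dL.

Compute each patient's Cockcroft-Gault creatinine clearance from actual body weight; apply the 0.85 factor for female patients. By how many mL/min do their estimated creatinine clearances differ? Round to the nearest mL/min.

Patient A: CrCl = (140 − 30) × 63 / (72 × 0.63) × 0.85 = 6930.0 / 45.36 × 0.85 ≈ 129.9 mL/min
Patient B: CrCl = (140 − 57) × 46 / (72 × 3.4) = 3818.0 / 244.80 ≈ 15.6 mL/min
|129.9 − 15.6| = 114.3 mL/min

114 mL/min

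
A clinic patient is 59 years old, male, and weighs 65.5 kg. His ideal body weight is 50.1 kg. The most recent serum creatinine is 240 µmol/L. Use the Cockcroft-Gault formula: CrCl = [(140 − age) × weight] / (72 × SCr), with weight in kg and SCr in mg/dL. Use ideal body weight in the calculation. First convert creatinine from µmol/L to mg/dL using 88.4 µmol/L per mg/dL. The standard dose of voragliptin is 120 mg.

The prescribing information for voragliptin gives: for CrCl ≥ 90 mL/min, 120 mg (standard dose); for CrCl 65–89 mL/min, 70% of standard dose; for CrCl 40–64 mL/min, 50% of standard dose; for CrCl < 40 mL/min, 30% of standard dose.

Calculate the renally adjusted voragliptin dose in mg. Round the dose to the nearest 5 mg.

SCr = 240 / 88.4 = 2.715 mg/dL
CrCl = (140 − 59) × 50.1 / (72 × 2.715) = 4058.1 / 195.48 ≈ 20.8 mL/min
CrCl ≈ 21 mL/min → bracket < 40 mL/min.
30% of 120 mg = 36 mg → 35 mg

35 mg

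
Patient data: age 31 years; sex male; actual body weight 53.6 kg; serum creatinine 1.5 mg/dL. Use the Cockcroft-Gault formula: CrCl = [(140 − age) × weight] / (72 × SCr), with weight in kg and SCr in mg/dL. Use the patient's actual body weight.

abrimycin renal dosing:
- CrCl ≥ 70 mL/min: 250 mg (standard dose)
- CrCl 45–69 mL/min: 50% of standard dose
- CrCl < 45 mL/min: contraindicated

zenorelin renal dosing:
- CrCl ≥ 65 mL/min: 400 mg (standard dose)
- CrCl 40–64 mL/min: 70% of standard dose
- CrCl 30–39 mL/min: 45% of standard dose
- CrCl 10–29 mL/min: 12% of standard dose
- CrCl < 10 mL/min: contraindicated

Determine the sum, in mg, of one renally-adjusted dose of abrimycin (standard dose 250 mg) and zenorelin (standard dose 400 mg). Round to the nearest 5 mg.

CrCl = (140 − 31) × 53.6 / (72 × 1.5) = 5842.4 / 108.00 ≈ 54.1 mL/min
CrCl ≈ 54 mL/min.
abrimycin: 45–69 mL/min → 50% of 250 mg = 125 mg.
zenorelin: 40–64 mL/min → 70% of 400 mg = 280 mg.
Total = 125 + 280 = 405 mg.

405 mg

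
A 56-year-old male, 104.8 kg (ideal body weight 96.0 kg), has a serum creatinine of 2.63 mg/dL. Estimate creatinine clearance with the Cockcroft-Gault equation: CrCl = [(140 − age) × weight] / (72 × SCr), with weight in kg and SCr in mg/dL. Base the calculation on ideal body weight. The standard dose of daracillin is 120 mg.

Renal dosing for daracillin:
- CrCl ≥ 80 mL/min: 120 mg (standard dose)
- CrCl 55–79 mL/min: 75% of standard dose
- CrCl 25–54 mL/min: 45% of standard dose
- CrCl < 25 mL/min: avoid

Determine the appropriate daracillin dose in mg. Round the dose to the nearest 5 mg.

55 mg

CrCl = (140 − 56) × 96 / (72 × 2.63) = 8064.0 / 189.36 ≈ 42.6 mL/min
CrCl ≈ 43 mL/min → bracket 25–54 mL/min.
45% of 120 mg = 54 mg → 55 mg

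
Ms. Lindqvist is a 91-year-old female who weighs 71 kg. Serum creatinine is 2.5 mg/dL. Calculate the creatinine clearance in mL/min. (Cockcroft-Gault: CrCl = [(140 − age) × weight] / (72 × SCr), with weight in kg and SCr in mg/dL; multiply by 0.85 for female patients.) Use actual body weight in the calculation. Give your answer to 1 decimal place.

16.4 mL/min

CrCl = (140 − 91) × 71 / (72 × 2.5) × 0.85 = 3479.0 / 180.00 × 0.85 ≈ 16.4 mL/min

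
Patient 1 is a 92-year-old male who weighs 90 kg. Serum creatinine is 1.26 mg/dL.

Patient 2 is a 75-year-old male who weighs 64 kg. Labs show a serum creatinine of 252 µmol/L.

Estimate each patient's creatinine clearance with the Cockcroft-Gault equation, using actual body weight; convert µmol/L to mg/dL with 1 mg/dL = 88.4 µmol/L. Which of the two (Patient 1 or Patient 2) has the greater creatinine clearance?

Patient 1: CrCl = (140 − 92) × 90 / (72 × 1.26) = 4320.0 / 90.72 ≈ 47.6 mL/min
Patient 2: SCr = 252 / 88.4 = 2.851 mg/dL
Patient 2: CrCl = (140 − 75) × 64 / (72 × 2.851) = 4160.0 / 205.27 ≈ 20.3 mL/min
47.6 vs 20.3 mL/min → Patient 1 is higher.

Patient 1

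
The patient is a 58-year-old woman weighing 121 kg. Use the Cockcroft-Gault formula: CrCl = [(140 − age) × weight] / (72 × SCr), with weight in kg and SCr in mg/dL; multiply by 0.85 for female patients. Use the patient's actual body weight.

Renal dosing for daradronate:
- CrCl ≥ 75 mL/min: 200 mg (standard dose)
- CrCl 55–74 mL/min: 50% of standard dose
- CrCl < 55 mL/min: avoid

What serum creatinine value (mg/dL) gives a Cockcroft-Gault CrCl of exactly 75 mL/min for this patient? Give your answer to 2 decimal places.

1.56 mg/dL

Standard dose requires CrCl ≥ 75 mL/min.
Set (140 − 58) × 121 × 0.85 / (72 × SCr) = 75
SCr = (140 − 58) × 121 × 0.85 / (72 × 75) = 1.562 mg/dL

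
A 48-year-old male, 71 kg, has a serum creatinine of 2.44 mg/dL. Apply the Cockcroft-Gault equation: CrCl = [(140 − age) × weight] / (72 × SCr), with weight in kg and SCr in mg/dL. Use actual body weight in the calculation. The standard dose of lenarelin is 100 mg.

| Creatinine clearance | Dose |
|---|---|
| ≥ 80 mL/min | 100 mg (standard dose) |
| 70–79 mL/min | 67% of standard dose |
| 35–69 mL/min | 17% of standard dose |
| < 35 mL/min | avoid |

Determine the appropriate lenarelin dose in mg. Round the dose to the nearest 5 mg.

CrCl = (140 − 48) × 71 / (72 × 2.44) = 6532.0 / 175.68 ≈ 37.2 mL/min
CrCl ≈ 37 mL/min → bracket 35–69 mL/min.
17% of 100 mg = 17 mg → 15 mg

15 mg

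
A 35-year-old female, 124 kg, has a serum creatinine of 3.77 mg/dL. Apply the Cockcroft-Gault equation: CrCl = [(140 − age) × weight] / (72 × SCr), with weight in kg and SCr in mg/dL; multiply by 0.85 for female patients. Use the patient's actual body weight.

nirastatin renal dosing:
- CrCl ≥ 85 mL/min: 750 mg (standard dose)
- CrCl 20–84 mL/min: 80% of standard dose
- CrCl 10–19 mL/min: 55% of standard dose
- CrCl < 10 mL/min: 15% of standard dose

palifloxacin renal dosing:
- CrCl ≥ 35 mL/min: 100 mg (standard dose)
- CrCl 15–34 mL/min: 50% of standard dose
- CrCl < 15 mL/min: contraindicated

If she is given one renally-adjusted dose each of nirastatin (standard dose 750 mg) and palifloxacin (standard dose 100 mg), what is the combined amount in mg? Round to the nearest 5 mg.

700 mg

CrCl = (140 − 35) × 124 / (72 × 3.77) × 0.85 = 13020.0 / 271.44 × 0.85 ≈ 40.8 mL/min
CrCl ≈ 41 mL/min.
nirastatin: 20–84 mL/min → 80% of 750 mg = 600 mg.
palifloxacin: ≥ 35 mL/min → 100% of 100 mg = 100 mg.
Total = 600 + 100 = 700 mg.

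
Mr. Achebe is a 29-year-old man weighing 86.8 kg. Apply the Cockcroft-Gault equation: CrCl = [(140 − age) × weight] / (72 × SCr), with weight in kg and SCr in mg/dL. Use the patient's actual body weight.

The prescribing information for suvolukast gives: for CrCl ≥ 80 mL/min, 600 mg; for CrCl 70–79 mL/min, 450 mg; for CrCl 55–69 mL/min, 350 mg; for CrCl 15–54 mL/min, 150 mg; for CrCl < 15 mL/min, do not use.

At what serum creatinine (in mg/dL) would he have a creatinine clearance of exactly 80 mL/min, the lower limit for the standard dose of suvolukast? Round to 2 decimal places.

1.67 mg/dL

Standard dose requires CrCl ≥ 80 mL/min.
Set (140 − 29) × 86.8 / (72 × SCr) = 80
SCr = (140 − 29) × 86.8 / (72 × 80) = 1.673 mg/dL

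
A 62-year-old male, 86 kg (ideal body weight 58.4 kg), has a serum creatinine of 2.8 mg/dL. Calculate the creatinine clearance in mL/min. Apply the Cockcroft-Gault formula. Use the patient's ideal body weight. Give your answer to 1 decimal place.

22.6 mL/min

CrCl = (140 − 62) × 58.4 / (72 × 2.8) = 4555.2 / 201.60 ≈ 22.6 mL/min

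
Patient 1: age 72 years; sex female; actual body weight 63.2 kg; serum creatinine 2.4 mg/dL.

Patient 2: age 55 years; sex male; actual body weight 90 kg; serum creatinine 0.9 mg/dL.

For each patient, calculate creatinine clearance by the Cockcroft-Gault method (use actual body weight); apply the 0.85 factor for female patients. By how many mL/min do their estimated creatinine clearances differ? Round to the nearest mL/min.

Patient 1: CrCl = (140 − 72) × 63.2 / (72 × 2.4) × 0.85 = 4297.6 / 172.80 × 0.85 ≈ 21.1 mL/min
Patient 2: CrCl = (140 − 55) × 90 / (72 × 0.9) = 7650.0 / 64.80 ≈ 118.1 mL/min
|21.1 − 118.1| = 97.0 mL/min

97 mL/min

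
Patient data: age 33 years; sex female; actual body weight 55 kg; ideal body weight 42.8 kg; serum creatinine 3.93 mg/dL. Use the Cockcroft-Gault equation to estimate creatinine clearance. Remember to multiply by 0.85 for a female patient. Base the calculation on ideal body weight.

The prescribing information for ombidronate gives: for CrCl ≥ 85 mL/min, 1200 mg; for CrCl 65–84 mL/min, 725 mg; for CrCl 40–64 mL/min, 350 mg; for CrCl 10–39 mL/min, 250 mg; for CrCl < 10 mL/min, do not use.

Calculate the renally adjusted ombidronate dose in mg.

CrCl = (140 − 33) × 42.8 / (72 × 3.93) × 0.85 = 4579.6 / 282.96 × 0.85 ≈ 13.8 mL/min
CrCl ≈ 14 mL/min → bracket 10–39 mL/min.
Dose for this bracket: 250 mg.

250 mg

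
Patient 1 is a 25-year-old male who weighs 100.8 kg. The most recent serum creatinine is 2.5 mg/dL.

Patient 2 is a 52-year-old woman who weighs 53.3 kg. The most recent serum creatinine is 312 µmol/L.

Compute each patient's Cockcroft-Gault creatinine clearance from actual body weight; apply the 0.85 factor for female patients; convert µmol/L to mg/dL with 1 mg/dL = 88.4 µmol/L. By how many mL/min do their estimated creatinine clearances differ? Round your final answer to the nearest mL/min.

49 mL/min

Patient 1: CrCl = (140 − 25) × 100.8 / (72 × 2.5) = 11592.0 / 180.00 ≈ 64.4 mL/min
Patient 2: SCr = 312 / 88.4 = 3.529 mg/dL
Patient 2: CrCl = (140 − 52) × 53.3 / (72 × 3.529) × 0.85 = 4690.4 / 254.09 × 0.85 ≈ 15.7 mL/min
|64.4 − 15.7| = 48.7 mL/min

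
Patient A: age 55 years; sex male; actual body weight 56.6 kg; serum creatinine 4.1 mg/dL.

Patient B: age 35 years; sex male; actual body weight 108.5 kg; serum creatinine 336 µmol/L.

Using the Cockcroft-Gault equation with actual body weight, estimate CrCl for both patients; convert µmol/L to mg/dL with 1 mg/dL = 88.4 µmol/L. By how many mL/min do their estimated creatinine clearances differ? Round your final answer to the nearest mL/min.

Patient A: CrCl = (140 − 55) × 56.6 / (72 × 4.1) = 4811.0 / 295.20 ≈ 16.3 mL/min
Patient B: SCr = 336 / 88.4 = 3.801 mg/dL
Patient B: CrCl = (140 − 35) × 108.5 / (72 × 3.801) = 11392.5 / 273.67 ≈ 41.6 mL/min
|16.3 − 41.6| = 25.3 mL/min

25 mL/min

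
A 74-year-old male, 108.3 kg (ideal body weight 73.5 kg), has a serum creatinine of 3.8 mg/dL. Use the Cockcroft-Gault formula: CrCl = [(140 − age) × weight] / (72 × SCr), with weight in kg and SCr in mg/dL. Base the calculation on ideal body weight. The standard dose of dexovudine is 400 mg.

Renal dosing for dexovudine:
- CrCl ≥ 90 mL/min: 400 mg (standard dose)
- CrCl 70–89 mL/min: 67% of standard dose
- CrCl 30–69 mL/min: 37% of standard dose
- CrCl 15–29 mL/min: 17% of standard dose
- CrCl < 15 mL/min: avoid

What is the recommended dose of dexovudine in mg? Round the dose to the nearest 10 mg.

70 mg

CrCl = (140 − 74) × 73.5 / (72 × 3.8) = 4851.0 / 273.60 ≈ 17.7 mL/min
CrCl ≈ 18 mL/min → bracket 15–29 mL/min.
17% of 400 mg = 68 mg → 70 mg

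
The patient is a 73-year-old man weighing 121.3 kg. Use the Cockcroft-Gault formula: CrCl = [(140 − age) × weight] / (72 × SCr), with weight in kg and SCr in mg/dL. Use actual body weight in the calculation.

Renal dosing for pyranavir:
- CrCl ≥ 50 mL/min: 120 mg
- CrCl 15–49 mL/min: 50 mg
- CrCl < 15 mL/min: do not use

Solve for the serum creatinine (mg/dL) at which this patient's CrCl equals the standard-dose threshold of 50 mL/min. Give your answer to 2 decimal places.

2.26 mg/dL

Standard dose requires CrCl ≥ 50 mL/min.
Set (140 − 73) × 121.3 / (72 × SCr) = 50
SCr = (140 − 73) × 121.3 / (72 × 50) = 2.258 mg/dL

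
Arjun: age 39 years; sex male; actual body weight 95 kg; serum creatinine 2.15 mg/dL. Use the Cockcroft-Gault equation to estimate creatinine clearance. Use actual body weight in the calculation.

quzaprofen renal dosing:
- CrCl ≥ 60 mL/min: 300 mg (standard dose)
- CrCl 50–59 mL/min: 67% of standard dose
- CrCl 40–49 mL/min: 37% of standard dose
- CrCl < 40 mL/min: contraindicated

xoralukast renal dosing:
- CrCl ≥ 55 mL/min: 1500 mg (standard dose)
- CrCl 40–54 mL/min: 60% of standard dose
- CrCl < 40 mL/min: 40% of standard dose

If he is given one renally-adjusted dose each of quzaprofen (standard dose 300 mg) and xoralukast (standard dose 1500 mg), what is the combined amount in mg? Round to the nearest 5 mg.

1800 mg

CrCl = (140 − 39) × 95 / (72 × 2.15) = 9595.0 / 154.80 ≈ 62.0 mL/min
CrCl ≈ 62 mL/min.
quzaprofen: ≥ 60 mL/min → 100% of 300 mg = 300 mg.
xoralukast: ≥ 55 mL/min → 100% of 1500 mg = 1500 mg.
Total = 300 + 1500 = 1800 mg.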